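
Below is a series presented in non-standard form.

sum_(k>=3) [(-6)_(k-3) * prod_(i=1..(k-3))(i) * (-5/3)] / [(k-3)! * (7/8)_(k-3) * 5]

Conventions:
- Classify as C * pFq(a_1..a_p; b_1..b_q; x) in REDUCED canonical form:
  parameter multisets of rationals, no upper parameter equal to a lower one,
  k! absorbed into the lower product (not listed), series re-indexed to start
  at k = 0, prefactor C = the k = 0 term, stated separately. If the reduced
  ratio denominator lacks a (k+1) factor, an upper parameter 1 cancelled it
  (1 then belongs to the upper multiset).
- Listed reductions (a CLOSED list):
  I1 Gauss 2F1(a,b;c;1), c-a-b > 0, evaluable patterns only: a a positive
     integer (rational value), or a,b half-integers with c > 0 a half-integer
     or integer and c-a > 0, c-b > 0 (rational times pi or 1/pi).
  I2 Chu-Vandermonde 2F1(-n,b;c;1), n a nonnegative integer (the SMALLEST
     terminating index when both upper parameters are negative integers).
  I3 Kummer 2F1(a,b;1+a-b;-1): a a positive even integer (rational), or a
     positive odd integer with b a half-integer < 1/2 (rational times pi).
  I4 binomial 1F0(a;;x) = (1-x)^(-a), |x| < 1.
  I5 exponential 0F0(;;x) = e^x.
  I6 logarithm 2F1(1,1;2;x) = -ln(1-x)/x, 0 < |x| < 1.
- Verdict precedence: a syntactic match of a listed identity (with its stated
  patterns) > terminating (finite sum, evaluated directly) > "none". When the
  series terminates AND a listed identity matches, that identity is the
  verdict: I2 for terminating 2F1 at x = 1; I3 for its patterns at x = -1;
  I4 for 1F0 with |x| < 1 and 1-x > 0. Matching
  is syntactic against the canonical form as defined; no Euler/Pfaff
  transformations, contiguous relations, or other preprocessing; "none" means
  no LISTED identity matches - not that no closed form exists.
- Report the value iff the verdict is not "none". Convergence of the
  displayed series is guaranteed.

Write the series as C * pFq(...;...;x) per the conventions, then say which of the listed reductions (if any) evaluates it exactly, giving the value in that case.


Canonical form: C = -1/3 times 2F1 with upper {-6, 1}, lower {7/8}, x = 1. Verdict: Chu-Vandermonde (I2) fires (terminating 2F1 at x = 1 with n = 6, b = 1, c = 7/8). Sum: 1/141.

Key step: from the first term -1/3: the running product (C = -1/3, x = 1) telescopes to a rising factorial.
Adjacent-term ratio: r(k) = 1 * (k-6) (k+1) / [(k+7/8) (k+1)] - rational; roots negated = parameters, x = 1, C = -1/3.


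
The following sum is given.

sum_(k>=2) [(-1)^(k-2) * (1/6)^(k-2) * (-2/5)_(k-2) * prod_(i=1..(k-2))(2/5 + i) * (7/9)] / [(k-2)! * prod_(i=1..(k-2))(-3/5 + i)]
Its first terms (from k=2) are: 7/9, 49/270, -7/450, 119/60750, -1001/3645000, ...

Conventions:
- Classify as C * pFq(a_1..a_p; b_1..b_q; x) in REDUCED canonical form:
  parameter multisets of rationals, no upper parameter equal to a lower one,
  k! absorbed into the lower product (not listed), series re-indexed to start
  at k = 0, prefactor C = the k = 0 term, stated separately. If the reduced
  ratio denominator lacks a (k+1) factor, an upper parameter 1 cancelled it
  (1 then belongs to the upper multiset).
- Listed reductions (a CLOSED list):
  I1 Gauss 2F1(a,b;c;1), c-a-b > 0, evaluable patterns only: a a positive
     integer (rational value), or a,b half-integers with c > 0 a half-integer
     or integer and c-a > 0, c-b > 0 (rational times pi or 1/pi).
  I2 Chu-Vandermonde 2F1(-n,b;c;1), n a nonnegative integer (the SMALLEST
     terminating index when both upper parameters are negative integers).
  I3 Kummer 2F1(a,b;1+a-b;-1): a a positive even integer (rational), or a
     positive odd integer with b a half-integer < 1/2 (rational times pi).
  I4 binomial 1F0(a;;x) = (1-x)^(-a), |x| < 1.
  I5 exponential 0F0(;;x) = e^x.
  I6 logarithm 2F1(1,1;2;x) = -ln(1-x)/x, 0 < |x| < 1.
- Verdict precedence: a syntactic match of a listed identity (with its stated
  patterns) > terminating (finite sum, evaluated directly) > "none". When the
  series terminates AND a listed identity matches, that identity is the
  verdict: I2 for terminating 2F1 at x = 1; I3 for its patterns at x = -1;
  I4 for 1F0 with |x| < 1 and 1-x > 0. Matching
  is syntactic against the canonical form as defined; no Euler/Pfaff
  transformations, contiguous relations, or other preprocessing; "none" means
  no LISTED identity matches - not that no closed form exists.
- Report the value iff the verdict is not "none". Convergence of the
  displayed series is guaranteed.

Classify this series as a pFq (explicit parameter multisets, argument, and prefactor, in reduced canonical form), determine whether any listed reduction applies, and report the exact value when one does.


With C = 7/9: the canonical form is 2F1(-2/5, 7/5; 2/5; -1/6). Verdict: none. Every listed pattern misses the 2F1 form at -1/6, upper {-2/5, 7/5}.

The tell: t_0 = 7/9 here, and the running product (C = 7/9, x = -1/6) telescopes to a rising factorial.
Step ratio: r(k) = (-1/6) * (k-2/5) (k+7/5) / [(k+2/5) (k+1)] - poly over poly, x = (-1/6) from leading terms; C = 7/9 at k = 0.


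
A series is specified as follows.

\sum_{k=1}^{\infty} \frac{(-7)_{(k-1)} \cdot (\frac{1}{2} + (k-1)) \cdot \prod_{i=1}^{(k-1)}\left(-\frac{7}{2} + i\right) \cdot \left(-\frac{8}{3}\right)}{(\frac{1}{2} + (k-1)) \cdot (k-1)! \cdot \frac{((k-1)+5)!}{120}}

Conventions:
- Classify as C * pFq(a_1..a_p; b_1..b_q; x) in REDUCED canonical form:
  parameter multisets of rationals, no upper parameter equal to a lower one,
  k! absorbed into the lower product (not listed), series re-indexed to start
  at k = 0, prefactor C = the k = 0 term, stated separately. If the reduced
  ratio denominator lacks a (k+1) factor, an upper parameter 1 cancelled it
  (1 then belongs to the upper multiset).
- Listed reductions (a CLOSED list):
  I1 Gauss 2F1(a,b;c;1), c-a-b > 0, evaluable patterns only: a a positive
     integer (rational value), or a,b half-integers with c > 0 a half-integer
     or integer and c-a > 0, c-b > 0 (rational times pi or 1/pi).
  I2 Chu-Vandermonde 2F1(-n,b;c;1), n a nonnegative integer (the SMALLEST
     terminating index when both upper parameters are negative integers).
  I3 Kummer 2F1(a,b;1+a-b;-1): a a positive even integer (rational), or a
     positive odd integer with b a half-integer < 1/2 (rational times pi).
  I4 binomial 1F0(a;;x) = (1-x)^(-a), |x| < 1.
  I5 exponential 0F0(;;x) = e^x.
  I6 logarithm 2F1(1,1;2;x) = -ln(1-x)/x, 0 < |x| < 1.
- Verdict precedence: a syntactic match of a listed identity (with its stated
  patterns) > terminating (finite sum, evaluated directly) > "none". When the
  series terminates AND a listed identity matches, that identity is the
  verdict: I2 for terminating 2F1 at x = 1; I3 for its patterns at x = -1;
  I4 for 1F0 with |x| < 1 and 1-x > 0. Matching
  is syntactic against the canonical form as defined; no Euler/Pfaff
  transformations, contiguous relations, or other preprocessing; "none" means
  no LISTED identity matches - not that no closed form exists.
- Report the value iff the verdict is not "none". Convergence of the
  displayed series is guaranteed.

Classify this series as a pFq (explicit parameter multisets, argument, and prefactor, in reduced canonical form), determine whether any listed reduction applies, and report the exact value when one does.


The tell: x = 1 and the running product (C = -8/3) telescopes to a rising factorial.
Adjacent-term ratio: r(k) = 1 * (k-7) (k-\frac{5}{2}) / [(k+6) (k+1)] - rational; roots negated = parameters, x = 1, C = -\frac{8}{3}.

Prefactor -\frac{8}{3}, argument 1: 2F1 with upper {-7, -\frac{5}{2}} over lower {6}. Verdict: this is the Chu-Vandermonde identity I2 (terminating 2F1 at x = 1 with n = 7, b = -5/2, c = 6). Hence: -\frac{1077205}{67584}.


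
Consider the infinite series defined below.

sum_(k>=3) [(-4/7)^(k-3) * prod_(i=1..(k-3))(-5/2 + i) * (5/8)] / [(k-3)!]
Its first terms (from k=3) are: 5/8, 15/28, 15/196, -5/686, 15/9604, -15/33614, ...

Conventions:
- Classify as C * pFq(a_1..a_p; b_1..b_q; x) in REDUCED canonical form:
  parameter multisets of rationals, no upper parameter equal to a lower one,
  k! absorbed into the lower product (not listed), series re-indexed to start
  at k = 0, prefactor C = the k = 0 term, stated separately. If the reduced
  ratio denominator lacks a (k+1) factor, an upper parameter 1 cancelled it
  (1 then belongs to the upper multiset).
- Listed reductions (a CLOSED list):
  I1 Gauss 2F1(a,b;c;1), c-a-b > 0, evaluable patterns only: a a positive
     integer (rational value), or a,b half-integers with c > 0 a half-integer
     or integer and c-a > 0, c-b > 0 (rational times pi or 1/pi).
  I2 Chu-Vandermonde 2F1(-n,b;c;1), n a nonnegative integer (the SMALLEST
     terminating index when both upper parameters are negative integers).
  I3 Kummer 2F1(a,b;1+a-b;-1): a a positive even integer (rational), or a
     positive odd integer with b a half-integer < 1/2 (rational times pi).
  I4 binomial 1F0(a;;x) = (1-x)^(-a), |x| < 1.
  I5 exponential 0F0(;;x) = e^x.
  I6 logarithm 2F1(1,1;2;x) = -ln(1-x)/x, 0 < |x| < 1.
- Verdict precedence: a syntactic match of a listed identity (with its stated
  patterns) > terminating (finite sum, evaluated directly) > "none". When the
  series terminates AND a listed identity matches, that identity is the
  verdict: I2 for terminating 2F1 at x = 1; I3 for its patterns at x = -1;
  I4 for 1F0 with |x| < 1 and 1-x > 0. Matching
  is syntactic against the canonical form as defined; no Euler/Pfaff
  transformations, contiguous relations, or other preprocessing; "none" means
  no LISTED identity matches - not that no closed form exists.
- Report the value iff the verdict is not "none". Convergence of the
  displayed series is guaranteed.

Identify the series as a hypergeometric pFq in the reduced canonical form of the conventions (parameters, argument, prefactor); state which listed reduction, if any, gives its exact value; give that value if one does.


x = -4/7 here; the reduced form reads 1F0, upper {-3/2}, lower {-}, C = 5/8. Verdict (x = -4/7): the I4 binomial reduction applies (the 1F0 binomial series: exponent 3/2, x = -4/7). Its exact value is (5/8) * (11/7)^(3/2).

Key step: x = (-4/7) and the running product (prefactor 5/8) telescopes to a rising factorial.
Adjacent-term ratio: r(k) = (-4/7) * (k-3/2) / [(k+1)] - rational; roots negated = parameters, x = (-4/7), C = 5/8.


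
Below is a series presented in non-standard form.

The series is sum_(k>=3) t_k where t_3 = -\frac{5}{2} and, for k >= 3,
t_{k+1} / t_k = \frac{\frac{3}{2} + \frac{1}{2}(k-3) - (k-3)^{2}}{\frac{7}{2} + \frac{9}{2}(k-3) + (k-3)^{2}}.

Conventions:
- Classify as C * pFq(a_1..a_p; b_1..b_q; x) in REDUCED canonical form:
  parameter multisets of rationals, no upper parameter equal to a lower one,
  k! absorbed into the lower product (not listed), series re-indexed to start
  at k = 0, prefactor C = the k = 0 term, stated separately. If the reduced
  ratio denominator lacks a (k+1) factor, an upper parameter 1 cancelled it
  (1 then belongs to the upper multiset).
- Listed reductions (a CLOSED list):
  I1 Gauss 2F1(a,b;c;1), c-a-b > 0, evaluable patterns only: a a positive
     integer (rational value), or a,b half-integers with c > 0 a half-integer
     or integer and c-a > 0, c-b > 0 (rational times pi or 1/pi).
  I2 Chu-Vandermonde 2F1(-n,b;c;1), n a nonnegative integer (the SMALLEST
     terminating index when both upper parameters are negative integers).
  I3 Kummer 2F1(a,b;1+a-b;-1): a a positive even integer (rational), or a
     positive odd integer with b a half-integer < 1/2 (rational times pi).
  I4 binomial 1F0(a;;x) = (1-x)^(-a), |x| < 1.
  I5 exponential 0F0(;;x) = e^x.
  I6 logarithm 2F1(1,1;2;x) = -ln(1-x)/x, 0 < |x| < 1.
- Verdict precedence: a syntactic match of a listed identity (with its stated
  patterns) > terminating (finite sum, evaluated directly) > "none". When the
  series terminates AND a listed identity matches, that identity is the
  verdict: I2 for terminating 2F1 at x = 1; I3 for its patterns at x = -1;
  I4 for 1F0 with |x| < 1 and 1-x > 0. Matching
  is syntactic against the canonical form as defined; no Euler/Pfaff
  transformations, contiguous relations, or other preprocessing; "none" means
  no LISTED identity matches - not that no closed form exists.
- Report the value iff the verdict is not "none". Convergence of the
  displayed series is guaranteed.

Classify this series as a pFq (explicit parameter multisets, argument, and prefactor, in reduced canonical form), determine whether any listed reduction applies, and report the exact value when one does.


Classification (C = -\frac{5}{2}): 2F1 with upper {-\frac{3}{2}, 1}, lower {\frac{7}{2}}, argument x = -1. Verdict at x = -1: Kummer's theorem (I3) matches (x = -1; c = \frac{7}{2} equals 1+a-b for upper {-\frac{3}{2}, 1}: listed pattern). Hence: \left(-\frac{75}{64}\right) \cdot \pi.

The tell: x = -1 and factor the ratio over Q (C = -5/2, x = -1): negated roots = parameters.
Adjacent-term ratio: r(k) = -1 * (k-\frac{3}{2}) (k+1) / [(k+\frac{7}{2}) (k+1)] ; factor over Q: parameters, x = -1, and C = -\frac{5}{2}.


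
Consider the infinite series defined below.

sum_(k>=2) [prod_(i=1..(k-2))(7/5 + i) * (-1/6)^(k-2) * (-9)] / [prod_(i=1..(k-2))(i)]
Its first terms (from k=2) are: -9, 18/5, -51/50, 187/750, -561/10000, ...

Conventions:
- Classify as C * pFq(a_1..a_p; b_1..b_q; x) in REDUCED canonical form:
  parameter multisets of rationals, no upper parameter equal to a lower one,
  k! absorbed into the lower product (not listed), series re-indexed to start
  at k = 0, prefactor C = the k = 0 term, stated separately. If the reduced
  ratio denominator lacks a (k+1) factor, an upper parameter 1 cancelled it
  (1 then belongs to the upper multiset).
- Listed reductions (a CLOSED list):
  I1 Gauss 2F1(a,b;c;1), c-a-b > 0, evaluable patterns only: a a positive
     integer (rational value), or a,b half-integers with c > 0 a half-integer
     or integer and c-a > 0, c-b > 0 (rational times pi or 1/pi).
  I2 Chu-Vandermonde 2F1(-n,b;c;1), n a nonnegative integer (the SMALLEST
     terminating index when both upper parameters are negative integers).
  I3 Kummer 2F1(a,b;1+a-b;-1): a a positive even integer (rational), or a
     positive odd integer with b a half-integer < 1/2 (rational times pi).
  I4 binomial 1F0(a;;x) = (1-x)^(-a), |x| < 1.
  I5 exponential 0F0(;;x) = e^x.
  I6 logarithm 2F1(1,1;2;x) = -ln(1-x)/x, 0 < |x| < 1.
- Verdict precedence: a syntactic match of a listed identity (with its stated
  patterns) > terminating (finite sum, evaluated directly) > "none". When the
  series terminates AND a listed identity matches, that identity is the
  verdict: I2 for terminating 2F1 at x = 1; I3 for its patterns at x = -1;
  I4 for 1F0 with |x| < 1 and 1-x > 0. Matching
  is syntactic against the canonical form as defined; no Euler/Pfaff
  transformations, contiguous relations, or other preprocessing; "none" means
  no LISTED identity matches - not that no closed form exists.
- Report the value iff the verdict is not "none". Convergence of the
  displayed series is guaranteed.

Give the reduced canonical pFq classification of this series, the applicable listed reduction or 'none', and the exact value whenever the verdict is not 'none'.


Classification (C = -9): 1F0 with upper {12/5}, lower {-}, argument x = -1/6. Verdict at x = -1/6: binomial (I4) matches (the 1F0 binomial series: exponent -12/5, x = -1/6). Its exact value is (-9) * (7/6)^(-12/5).

Key observation: from the first term -9: the running product (C = -9, x = -1/6) telescopes to a rising factorial.
Ratio: r(k) = (-1/6) * (k+12/5) / [(k+1)] ; factor over Q: parameters, x = (-1/6), and C = -9.


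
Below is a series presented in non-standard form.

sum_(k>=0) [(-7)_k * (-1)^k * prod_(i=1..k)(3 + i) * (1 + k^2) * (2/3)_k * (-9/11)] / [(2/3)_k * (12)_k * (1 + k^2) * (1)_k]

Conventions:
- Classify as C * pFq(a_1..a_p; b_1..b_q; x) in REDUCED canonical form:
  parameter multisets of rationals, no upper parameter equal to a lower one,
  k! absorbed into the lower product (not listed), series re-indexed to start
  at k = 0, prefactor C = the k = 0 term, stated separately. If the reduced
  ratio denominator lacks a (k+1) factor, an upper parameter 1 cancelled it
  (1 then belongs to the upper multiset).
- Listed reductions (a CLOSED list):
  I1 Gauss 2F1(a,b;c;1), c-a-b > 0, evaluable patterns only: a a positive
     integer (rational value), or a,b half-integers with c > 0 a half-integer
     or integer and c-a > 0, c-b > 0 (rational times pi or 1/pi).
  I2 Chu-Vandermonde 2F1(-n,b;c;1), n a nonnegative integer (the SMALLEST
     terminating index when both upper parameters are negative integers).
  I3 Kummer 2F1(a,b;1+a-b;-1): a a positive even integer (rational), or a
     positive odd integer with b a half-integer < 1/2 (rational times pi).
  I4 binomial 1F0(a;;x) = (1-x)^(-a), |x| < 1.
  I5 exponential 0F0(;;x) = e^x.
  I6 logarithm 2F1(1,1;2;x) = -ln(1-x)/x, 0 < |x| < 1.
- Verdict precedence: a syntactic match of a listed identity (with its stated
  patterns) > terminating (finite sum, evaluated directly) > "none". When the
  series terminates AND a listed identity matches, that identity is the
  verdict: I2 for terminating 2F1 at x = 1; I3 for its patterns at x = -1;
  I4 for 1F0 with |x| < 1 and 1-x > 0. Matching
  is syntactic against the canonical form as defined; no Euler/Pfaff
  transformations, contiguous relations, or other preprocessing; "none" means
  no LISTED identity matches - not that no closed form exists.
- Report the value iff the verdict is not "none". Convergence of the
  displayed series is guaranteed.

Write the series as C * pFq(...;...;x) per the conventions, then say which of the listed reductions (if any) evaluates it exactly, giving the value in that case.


At argument -1: a 2F1 with upper {-7, 4}, lower {12}, scaled by C = -9/11. Verdict at x = -1: Kummer (I3) matches (x = -1; c = 12 equals 1+a-b for upper {-7, 4}: listed pattern). Exact value: -15/2.

The tell: t_0 = -9/11 here, and (1)_k (C = -9/11, x = -1) is k! itself.
Step ratio: r(k) = (-1) * (k-7) (k+4) / [(k+12) (k+1)] - rational in k, leading ratio (-1); with t_0 = -9/11, classification follows.


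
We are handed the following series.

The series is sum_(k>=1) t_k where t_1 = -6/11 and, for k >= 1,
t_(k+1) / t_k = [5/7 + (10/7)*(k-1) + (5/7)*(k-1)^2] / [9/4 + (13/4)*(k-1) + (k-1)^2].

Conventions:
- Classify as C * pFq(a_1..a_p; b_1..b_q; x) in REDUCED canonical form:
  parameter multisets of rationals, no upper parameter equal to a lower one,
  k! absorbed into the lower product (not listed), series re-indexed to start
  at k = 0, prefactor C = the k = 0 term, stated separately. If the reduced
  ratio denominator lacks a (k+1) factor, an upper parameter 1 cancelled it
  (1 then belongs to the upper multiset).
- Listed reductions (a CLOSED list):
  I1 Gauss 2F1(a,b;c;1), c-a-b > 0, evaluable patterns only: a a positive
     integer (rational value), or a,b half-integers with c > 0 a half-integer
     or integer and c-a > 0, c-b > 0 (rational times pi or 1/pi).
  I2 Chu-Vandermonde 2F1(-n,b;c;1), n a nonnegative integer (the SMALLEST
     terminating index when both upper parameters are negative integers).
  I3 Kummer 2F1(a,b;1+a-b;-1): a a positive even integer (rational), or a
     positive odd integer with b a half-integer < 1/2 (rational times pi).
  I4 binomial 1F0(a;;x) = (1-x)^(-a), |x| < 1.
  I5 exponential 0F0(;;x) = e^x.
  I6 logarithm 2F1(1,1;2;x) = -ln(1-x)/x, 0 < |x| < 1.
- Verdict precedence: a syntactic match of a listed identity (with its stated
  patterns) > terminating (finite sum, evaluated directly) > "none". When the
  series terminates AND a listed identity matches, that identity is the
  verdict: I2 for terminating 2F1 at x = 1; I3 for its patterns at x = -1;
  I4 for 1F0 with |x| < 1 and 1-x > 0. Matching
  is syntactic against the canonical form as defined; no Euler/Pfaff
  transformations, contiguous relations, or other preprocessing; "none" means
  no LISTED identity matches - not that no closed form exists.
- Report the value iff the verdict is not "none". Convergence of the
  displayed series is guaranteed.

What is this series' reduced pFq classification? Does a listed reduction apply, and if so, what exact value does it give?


At argument 5/7: a 2F1 with upper {1, 1}, lower {9/4}, scaled by C = -6/11. Verdict: none. No listed pattern accepts 2F1(1, 1; 9/4; 5/7).

Structural cue: from the first term -6/11: the expanded ratio factors over Q; prefactor -6/11, roots give parameters.
Step ratio: r(k) = (5/7) * (k+1) (k+1) / [(k+9/4) (k+1)] - poly over poly, x = (5/7) from leading terms; C = -6/11 at k = 0.


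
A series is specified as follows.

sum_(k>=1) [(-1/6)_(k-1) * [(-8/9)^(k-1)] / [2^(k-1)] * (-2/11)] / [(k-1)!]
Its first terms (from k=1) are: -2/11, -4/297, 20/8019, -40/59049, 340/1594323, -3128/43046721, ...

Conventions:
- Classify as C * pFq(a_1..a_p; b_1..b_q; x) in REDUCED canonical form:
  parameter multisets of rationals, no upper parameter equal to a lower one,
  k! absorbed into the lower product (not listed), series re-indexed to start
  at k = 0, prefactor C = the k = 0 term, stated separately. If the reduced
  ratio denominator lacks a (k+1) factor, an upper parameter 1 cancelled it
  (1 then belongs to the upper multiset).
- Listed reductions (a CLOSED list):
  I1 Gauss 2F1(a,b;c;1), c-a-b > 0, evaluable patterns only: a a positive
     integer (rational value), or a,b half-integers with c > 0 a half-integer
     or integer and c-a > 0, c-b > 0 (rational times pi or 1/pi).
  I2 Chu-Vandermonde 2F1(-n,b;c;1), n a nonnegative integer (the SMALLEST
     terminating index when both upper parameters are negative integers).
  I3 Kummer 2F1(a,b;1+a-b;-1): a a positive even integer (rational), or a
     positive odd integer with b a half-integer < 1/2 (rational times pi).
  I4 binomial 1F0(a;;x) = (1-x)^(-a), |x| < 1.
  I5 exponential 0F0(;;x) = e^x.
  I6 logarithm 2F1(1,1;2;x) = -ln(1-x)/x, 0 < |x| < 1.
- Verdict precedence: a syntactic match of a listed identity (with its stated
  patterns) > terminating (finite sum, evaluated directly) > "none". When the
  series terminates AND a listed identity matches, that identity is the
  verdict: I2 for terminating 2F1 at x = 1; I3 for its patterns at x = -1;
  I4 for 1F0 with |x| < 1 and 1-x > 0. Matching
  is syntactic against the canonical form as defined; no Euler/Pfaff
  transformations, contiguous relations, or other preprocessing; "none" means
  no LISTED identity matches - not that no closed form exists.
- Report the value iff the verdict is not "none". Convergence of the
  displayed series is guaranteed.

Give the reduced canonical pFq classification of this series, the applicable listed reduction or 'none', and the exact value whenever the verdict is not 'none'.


Key observation: t_0 = -2/11 here, and the two k-th powers (prefactor -2/11) combine into one argument.
Adjacent-term ratio: r(k) = (-4/9) * (k-1/6) / [(k+1)] - rational in k, leading ratio (-4/9); with t_0 = -2/11, classification follows.

This is -2/11 * 1F0(-1/6; -; -4/9) in reduced canonical form. Verdict at x = -4/9: the binomial series (I4) matches (the 1F0 binomial series: exponent 1/6, x = -4/9). Exact value: (-2/11) * (13/9)^(1/6).


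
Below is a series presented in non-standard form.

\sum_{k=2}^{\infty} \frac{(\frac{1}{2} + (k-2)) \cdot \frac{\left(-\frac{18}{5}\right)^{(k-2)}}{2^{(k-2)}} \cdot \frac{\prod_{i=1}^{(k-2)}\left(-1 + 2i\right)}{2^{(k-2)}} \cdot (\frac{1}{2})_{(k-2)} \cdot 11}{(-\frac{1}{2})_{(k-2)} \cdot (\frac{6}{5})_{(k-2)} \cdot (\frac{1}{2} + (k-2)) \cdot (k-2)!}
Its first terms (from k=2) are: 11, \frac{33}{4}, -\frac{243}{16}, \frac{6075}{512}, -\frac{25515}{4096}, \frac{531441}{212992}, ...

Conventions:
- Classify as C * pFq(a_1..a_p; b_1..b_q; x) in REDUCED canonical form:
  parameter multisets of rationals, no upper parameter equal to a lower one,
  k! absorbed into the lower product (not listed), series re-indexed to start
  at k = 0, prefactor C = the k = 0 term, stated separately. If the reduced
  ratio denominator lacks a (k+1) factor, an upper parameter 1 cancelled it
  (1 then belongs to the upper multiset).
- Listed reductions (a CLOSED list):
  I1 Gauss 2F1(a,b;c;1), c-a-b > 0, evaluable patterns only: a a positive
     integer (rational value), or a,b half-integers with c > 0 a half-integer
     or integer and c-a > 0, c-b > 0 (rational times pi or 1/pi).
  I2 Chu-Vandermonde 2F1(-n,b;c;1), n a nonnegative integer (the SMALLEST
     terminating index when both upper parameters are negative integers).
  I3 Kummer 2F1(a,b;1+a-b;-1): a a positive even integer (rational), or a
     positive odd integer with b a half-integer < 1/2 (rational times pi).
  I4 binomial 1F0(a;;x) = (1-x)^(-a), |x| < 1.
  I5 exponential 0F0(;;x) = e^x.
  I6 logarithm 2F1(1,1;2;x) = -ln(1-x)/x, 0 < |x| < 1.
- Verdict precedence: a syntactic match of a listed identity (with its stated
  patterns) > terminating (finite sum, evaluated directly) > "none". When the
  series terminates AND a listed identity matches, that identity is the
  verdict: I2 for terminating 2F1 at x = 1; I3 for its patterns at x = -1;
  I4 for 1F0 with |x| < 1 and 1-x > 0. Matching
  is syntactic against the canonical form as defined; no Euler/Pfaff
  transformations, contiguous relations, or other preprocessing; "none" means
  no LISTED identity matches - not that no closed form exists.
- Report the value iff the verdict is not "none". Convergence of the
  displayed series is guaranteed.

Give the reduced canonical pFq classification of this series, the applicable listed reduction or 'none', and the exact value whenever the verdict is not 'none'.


Prefactor 11, argument -\frac{9}{5}: 2F2 with upper {\frac{1}{2}, \frac{1}{2}} over lower {-\frac{1}{2}, \frac{6}{5}}. Verdict: none - this 2F2 at x = -\frac{9}{5} matches no listed pattern, and upper {\frac{1}{2}, \frac{1}{2}} holds no stopper.

The tell: t_0 being 11, striking the common factor k + 1/2 reduces the term (prefactor 11).
Ratio: r(k) = -\frac{9}{5} * (k+\frac{1}{2}) (k+\frac{1}{2}) / [(k-\frac{1}{2}) (k+\frac{6}{5}) (k+1)] - rational; roots negated = parameters, x = -\frac{9}{5}, C = 11.


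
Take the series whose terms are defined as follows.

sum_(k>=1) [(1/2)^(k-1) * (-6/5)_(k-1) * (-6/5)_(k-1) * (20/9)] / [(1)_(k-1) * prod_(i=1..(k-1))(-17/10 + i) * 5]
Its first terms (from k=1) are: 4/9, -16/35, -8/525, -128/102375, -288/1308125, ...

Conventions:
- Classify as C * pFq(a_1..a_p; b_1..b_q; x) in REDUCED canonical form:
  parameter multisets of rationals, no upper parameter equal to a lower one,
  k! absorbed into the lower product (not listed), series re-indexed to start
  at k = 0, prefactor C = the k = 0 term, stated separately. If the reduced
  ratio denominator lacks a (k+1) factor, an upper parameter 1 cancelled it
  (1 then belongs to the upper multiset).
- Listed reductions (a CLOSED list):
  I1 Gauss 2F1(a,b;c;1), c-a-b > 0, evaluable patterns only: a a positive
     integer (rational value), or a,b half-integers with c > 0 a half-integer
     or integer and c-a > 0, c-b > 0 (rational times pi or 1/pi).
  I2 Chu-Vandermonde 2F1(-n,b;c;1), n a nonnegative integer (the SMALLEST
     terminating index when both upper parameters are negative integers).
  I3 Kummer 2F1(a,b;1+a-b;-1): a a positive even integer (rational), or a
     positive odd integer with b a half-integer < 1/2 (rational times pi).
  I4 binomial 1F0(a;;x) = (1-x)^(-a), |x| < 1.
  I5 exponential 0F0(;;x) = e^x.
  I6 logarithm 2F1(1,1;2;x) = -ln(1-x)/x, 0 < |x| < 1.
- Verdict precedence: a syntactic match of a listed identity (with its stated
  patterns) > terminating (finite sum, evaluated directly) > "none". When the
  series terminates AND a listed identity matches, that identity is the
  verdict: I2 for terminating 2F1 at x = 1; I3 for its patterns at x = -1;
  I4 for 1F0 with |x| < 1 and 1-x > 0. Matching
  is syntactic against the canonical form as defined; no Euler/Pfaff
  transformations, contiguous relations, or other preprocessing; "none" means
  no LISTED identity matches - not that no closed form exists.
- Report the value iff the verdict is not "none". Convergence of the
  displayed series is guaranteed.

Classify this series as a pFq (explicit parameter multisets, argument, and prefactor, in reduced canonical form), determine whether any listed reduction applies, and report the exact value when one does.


Prefactor 4/9, argument 1/2: 2F1 with upper {-6/5, -6/5} over lower {-7/10}. Verdict: none - this 2F1 at x = 1/2 matches no listed pattern, and upper {-6/5, -6/5} holds no stopper.

Structural cue: t_0 = 4/9 here, and (1)_k (C = 4/9) is k! itself.
Term ratio: r(k) = (1/2) * (k-6/5) (k-6/5) / [(k-7/10) (k+1)] - rational in k, leading ratio (1/2); with t_0 = 4/9, classification follows.


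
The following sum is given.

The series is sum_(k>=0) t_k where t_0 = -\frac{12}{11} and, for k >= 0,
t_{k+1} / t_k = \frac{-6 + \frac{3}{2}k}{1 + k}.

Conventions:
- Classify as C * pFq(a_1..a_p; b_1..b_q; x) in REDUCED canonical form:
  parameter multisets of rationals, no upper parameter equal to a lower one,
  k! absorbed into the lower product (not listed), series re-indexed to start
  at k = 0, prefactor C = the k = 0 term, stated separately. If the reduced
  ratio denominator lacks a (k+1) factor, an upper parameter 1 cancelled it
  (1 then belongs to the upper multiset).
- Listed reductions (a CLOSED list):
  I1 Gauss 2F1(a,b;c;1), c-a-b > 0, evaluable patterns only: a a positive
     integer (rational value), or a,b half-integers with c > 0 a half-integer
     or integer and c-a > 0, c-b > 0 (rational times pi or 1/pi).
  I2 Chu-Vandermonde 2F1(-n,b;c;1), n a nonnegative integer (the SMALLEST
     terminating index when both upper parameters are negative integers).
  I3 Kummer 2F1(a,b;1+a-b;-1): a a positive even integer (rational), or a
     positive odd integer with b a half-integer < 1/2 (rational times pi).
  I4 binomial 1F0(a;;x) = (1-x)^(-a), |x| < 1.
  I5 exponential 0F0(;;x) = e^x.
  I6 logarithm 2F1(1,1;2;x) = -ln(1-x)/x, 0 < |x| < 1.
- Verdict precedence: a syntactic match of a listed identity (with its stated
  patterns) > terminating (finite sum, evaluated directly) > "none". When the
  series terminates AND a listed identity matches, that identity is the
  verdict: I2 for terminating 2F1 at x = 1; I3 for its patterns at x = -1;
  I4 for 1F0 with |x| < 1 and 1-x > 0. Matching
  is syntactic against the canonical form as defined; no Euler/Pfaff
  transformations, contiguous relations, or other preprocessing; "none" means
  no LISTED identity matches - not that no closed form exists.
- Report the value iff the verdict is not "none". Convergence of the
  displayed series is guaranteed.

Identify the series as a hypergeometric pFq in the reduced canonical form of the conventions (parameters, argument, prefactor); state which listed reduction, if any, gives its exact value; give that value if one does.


Canonical form: C = -\frac{12}{11} times 1F0 with upper {-4}, lower {-}, x = \frac{3}{2}. Verdict: terminating - upper parameter -4 makes this a finite sum (last index 4), evaluated exactly. Value: -\frac{3}{44}.

First insight: t_0 being -\frac{12}{11}, roots of the ratio polynomials (C = -12/11, x = 3/2) are the negated parameters.
Consecutive-term ratio: r(k) = \frac{3}{2} * (k-4) / [(k+1)] ; factor over Q: parameters, x = \frac{3}{2}, and C = -\frac{12}{11}.


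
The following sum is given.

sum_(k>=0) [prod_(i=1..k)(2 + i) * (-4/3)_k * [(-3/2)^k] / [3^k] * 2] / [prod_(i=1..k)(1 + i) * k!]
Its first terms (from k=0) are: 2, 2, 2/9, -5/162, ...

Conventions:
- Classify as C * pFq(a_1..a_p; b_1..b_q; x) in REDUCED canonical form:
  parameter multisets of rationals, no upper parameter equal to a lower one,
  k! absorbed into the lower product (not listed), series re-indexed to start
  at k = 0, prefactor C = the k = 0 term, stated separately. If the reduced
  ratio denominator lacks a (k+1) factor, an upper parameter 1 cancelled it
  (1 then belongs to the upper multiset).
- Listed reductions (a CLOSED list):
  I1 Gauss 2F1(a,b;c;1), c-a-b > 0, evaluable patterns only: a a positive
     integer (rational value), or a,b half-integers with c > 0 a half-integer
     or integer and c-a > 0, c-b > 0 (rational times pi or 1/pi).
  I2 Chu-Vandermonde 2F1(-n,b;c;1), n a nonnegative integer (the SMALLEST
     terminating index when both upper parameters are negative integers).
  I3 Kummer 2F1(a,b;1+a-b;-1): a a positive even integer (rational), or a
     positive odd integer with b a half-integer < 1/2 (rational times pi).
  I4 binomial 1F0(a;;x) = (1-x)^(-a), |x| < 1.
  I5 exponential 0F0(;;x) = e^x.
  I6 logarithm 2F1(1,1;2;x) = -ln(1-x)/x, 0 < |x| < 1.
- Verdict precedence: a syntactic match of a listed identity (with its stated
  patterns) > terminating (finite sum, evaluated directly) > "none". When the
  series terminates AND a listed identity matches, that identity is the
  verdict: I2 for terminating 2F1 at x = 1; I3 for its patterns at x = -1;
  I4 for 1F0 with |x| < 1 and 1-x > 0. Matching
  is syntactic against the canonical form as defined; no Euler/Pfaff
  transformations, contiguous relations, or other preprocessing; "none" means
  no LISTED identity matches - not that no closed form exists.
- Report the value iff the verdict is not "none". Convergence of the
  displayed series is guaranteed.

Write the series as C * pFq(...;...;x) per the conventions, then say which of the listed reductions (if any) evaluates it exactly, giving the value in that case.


Classification (C = 2): 2F1 with upper {-4/3, 3}, lower {2}, argument x = -1/2. Verdict: none here - no I1-I6 shape fits x = -1/2 with lower {2}.

First insight: t_0 = 2 here, and the two k-th powers (prefactor 2) combine into one argument.
Term ratio: r(k) = (-1/2) * (k-4/3) (k+3) / [(k+2) (k+1)] - rational in k. x = (-1/2); t_0 = 2; negate the roots.


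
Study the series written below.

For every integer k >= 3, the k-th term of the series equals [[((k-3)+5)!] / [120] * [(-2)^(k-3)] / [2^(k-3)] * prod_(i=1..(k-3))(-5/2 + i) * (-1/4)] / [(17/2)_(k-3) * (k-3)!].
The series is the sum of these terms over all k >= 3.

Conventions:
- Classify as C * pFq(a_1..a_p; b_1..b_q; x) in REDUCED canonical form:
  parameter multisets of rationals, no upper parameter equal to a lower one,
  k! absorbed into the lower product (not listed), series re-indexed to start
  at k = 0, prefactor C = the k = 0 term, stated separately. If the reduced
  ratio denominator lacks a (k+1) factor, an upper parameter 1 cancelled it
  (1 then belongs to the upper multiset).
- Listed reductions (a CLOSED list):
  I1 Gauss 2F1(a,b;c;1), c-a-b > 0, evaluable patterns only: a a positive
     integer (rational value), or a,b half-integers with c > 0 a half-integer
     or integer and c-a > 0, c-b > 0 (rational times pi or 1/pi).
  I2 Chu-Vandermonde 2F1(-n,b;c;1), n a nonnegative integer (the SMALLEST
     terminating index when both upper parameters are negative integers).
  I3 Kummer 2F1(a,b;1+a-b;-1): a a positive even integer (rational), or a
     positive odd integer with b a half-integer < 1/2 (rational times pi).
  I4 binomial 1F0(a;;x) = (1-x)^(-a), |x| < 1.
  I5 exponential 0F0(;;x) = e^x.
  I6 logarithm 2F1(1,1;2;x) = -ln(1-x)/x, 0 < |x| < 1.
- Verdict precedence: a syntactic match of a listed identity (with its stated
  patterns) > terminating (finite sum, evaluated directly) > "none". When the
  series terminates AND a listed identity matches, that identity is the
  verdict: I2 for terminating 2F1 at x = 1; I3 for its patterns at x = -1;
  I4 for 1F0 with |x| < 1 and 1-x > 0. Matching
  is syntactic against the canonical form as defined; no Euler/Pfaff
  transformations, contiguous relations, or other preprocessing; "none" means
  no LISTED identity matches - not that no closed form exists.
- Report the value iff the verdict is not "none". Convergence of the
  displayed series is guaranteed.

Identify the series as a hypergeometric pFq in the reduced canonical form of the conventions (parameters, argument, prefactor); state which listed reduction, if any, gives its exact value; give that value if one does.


Prefactor -1/4, argument -1: 2F1 with upper {-3/2, 6} over lower {17/2}. Verdict (x = -1): Kummer's theorem (I3) applies (x = -1; c = 17/2 equals 1+a-b for upper {-3/2, 6}: listed pattern). Value: -143/256.

Key step: t_0 = -1/4 here, and the factorial ratio (C = -1/4) (k+a-1)!/(a-1)! is a rising factorial (a)_k.
Consecutive-term ratio: r(k) = (-1) * (k-3/2) (k+6) / [(k+17/2) (k+1)] - rational; roots negated = parameters, x = (-1), C = -1/4.


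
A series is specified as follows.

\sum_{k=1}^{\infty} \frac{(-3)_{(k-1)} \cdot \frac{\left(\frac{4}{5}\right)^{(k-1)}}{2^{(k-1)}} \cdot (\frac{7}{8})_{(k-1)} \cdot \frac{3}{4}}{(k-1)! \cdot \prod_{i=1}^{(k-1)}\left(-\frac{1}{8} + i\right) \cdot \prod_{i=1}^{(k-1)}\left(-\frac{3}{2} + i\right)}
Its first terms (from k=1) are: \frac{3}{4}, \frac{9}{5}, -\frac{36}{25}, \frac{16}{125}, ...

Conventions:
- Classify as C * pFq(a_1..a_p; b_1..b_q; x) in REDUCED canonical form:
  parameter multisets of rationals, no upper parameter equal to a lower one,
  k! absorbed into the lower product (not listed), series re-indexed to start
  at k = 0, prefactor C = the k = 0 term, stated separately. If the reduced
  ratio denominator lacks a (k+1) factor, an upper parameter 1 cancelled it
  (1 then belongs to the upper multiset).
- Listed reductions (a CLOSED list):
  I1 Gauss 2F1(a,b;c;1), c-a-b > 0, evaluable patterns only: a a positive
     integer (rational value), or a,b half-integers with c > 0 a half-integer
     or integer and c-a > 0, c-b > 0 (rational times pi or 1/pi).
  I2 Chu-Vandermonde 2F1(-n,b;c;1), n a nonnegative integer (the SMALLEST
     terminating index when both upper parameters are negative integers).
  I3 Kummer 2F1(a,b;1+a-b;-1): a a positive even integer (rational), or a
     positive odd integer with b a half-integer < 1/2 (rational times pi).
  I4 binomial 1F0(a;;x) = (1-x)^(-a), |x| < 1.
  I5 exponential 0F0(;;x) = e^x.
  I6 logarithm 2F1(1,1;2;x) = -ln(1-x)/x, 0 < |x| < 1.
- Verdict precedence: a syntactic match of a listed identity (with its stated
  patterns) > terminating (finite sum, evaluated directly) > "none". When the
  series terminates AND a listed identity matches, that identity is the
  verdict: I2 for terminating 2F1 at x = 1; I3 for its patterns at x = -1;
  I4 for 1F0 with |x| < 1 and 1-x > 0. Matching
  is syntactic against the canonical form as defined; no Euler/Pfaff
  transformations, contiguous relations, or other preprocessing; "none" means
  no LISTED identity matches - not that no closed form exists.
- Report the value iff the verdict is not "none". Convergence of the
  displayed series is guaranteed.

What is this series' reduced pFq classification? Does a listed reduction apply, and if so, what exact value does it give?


Key observation: t_0 = \frac{3}{4} here, and the two k-th powers (C = 3/4, x = 2/5) combine into one argument.
Adjacent-term ratio: r(k) = \frac{2}{5} * (k-3) / [(k-\frac{1}{2}) (k+1)] - rational in k, leading ratio \frac{2}{5}; with t_0 = \frac{3}{4}, classification follows.

With C = \frac{3}{4}: the canonical form is 1F1(-3; -\frac{1}{2}; \frac{2}{5}). Verdict: terminating - upper parameter -3 makes this a finite sum (last index 3), evaluated exactly. Hence: \frac{619}{500}.


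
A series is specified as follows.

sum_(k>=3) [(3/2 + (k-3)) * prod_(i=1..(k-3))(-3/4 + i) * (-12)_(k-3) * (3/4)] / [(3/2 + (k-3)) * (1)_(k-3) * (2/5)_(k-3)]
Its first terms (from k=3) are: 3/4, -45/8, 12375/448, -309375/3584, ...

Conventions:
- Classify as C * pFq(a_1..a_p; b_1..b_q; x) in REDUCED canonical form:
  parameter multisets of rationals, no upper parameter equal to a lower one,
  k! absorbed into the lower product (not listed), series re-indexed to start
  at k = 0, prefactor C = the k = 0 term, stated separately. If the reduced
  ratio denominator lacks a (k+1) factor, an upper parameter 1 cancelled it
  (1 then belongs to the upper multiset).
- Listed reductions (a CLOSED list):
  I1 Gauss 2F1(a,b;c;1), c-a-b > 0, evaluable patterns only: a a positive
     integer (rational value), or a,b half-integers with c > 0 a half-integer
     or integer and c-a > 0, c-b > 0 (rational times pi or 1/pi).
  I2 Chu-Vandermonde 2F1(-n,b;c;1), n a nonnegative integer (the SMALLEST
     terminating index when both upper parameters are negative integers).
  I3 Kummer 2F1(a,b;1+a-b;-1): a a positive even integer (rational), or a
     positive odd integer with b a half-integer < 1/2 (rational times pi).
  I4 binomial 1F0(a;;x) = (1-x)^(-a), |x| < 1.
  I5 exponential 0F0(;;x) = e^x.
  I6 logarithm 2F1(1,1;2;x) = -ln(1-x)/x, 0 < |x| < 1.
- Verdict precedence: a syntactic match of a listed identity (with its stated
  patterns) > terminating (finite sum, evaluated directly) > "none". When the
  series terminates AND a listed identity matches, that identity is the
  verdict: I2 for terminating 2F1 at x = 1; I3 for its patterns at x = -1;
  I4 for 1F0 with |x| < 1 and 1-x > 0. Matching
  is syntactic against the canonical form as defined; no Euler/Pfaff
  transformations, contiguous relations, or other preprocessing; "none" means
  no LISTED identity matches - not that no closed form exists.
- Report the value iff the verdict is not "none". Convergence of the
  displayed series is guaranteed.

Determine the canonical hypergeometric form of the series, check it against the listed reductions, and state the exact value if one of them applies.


Canonical form: C = 3/4 times 2F1 with upper {-12, 1/4}, lower {2/5}, x = 1. Verdict: Chu-Vandermonde (I2) applies (terminating 2F1 at x = 1 with n = 12, b = 1/4, c = 2/5). Exact value: 22290292412646781/154398095696723968.

Key step: from the first term 3/4: the running product (C = 3/4) telescopes to a rising factorial.
Ratio: r(k) = 1 * (k-12) (k+1/4) / [(k+2/5) (k+1)] - rational in k, leading ratio 1; with t_0 = 3/4, classification follows.
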